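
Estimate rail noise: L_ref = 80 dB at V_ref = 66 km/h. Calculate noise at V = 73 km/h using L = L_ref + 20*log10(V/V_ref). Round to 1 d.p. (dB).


V/V_ref = 73 / 66 = 1.106061
log10(1.106061) = 0.043779
20 * 0.043779 = 0.8756
L = 80 + 0.8756 = 80.9 dB

80.9


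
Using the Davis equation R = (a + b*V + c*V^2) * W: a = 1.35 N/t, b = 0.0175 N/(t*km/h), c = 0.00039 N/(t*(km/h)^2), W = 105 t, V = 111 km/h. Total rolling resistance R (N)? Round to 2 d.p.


b*V = 0.0175 * 111 = 1.9425
c*V^2 = 0.00039 * 12321 = 4.80519
R_per_t = 1.35 + 1.9425 + 4.80519 = 8.09769 N/t
R_total = 8.09769 * 105 = 850.26 N

850.26


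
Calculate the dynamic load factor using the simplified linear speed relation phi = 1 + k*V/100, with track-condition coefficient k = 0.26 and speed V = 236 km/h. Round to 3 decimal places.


phi = 1 + k * V / 100
phi = 1 + 0.26 * 236 / 100
phi = 1 + 0.6136
phi = 1.614

1.614


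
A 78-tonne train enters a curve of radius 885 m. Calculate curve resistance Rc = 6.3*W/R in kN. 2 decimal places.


Rc = 6.3 * W / R
Rc = 6.3 * 78 / 885
Rc = 491.4 / 885
Rc = 0.56 kN

0.56


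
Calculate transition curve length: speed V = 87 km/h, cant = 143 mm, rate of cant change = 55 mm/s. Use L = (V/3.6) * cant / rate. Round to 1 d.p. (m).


Convert speed: V = 87 / 3.6 = 24.1667 m/s
L = 24.1667 * 143 / 55
L = 3455.8333 / 55
L = 62.8 m

62.8


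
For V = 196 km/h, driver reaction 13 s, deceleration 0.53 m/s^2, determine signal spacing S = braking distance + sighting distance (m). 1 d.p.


V = 196 / 3.6 = 54.4444 m/s
Braking distance = 54.4444^2 / (2*0.53) = 2796.4128 m
Sighting distance = 54.4444 * 13 = 707.7778 m
S = 2796.4128 + 707.7778 = 3504.2 m

3504.2


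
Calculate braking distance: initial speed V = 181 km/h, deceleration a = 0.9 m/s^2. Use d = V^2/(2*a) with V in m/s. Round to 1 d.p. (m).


Convert speed: V = 181 / 3.6 = 50.2778 m/s
V^2 = 2527.8549
d = 2527.8549 / (2 * 0.9)
d = 2527.8549 / 1.8
d = 1404.4 m

1404.4


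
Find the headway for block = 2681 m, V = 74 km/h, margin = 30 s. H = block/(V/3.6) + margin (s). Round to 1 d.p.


V = 74 / 3.6 = 20.5556 m/s
Block traversal time = 2681 / 20.5556 = 130.427 s
Headway = 130.427 + 30
Headway = 160.4 s

160.4


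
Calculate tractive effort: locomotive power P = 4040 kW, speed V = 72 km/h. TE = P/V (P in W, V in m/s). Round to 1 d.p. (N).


Convert: P = 4040 kW = 4040000 W
V = 72 / 3.6 = 20.0 m/s
TE = 4040000 / 20.0
TE = 202000.0 N

202000.0


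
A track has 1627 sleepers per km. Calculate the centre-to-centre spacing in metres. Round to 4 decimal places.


Spacing = 1000 m / number of sleepers
Spacing = 1000 / 1627
Spacing = 0.6146 m

0.6146


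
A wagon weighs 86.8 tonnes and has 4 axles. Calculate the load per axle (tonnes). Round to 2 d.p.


Load per axle = total weight / number of axles
Load = 86.8 / 4
Load = 21.70 tonnes

21.70


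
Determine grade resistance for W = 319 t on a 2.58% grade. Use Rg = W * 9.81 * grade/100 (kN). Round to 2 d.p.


Rg = W * 9.81 * grade / 100
Rg = 319 * 9.81 * 2.58 / 100
Rg = 3129.39 * 0.0258
Rg = 80.74 kN

80.74


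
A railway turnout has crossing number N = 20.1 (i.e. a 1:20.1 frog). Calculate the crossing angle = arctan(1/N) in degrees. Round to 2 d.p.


1/N = 1/20.1 = 0.049751
angle = arctan(0.049751) = 0.04971 rad
angle = 0.04971 * 180/pi = 2.85 degrees

2.85


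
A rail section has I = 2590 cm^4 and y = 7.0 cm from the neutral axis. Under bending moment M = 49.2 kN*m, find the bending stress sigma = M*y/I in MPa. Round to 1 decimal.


Convert units:
M = 49.2 kN*m = 49200000 N*mm
y = 7.0 cm = 70 mm
I = 2590 cm^4 = 25900000 mm^4
sigma = 49200000 * 70 / 25900000
sigma = 133.0 MPa

133.0


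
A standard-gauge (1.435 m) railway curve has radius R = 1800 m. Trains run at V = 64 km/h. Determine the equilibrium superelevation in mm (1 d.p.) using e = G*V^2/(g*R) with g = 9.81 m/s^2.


Convert speed: V = 64 / 3.6 = 17.7778 m/s
Apply formula: e = 1.435 * 17.7778^2 / (9.81 * 1800)
e = 1.435 * 316.0494 / 17658.0
e = 0.025684 m = 25.7 mm

25.7


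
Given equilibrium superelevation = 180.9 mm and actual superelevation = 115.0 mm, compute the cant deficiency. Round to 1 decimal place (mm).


Cant deficiency = equilibrium cant - actual cant
CD = 180.9 - 115.0
CD = 65.9 mm

65.9


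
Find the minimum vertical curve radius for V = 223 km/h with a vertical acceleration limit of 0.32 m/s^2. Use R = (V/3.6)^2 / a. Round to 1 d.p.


Convert speed: V = 223 / 3.6 = 61.9444 m/s
V^2 = 3837.1142 m^2/s^2
R_v = 3837.1142 / 0.32
R_v = 11991.0 m

11991.0


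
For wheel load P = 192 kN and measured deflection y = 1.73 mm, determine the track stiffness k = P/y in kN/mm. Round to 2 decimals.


Track stiffness k = P / y
k = 192 / 1.73
k = 110.98 kN/mm

110.98


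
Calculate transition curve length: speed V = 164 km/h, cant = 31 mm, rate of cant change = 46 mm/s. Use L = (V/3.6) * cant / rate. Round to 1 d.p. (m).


Convert speed: V = 164 / 3.6 = 45.5556 m/s
L = 45.5556 * 31 / 46
L = 1412.2222 / 46
L = 30.7 m

30.7


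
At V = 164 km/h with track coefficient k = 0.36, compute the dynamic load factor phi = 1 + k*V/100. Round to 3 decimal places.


phi = 1 + k * V / 100
phi = 1 + 0.36 * 164 / 100
phi = 1 + 0.5904
phi = 1.590

1.590


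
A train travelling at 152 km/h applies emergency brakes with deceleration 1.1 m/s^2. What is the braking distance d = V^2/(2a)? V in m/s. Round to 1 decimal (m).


Convert speed: V = 152 / 3.6 = 42.2222 m/s
V^2 = 1782.716
d = 1782.716 / (2 * 1.1)
d = 1782.716 / 2.2
d = 810.3 m

810.3


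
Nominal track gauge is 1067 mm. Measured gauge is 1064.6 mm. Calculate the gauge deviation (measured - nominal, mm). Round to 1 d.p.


Deviation = measured - nominal
Deviation = 1064.6 - 1067
Deviation = -2.4 mm

-2.4


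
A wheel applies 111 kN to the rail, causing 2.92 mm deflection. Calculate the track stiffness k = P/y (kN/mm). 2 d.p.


Track stiffness k = P / y
k = 111 / 2.92
k = 38.01 kN/mm

38.01


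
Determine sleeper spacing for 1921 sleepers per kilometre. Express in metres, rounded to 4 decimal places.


Spacing = 1000 m / number of sleepers
Spacing = 1000 / 1921
Spacing = 0.5206 m

0.5206


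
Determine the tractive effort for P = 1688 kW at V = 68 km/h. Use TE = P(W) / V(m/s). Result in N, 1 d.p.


Convert: P = 1688 kW = 1688000 W
V = 68 / 3.6 = 18.8889 m/s
TE = 1688000 / 18.8889
TE = 89364.7 N

89364.7


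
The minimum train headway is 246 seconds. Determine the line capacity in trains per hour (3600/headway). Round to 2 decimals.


Capacity = 3600 / headway
Capacity = 3600 / 246
Capacity = 14.63 trains/hour

14.63


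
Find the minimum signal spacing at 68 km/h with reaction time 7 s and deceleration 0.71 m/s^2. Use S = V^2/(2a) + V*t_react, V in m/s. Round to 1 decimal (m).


V = 68 / 3.6 = 18.8889 m/s
Braking distance = 18.8889^2 / (2*0.71) = 251.2607 m
Sighting distance = 18.8889 * 7 = 132.2222 m
S = 251.2607 + 132.2222 = 383.5 m

383.5


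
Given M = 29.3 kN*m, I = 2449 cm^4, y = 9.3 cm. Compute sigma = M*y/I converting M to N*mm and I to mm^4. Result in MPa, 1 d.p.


Convert units:
M = 29.3 kN*m = 29300000 N*mm
y = 9.3 cm = 93 mm
I = 2449 cm^4 = 24490000 mm^4
sigma = 29300000 * 93 / 24490000
sigma = 111.3 MPa

111.3


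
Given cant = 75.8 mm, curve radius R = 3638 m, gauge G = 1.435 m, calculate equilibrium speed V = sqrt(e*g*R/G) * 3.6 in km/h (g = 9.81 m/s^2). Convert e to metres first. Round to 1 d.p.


Convert cant: e = 75.8 mm = 0.0758 m
V_ms = sqrt(0.0758 * 9.81 * 3638 / 1.435)
V_ms = sqrt(1885.163431) = 43.4185 m/s
V = 43.4185 * 3.6 = 156.3 km/h

156.3


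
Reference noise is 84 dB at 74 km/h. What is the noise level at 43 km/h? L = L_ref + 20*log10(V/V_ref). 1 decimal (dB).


V/V_ref = 43 / 74 = 0.581081
log10(0.581081) = -0.235763
20 * -0.235763 = -4.7153
L = 84 + -4.7153 = 79.3 dB

79.3


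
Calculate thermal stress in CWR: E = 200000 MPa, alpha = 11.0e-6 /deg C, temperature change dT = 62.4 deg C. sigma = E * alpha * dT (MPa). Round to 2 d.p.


sigma = E * alpha * dT
sigma = 200000 * 11.0e-6 * 62.4
sigma = 2.2 * 62.4
sigma = 137.28 MPa

137.28


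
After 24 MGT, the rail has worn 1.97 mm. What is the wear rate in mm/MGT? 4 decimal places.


Wear rate = total wear / cumulative tonnage
Rate = 1.97 / 24
Rate = 0.0821 mm/MGT

0.0821


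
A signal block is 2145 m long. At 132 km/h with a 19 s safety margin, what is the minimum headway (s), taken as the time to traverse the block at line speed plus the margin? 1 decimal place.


V = 132 / 3.6 = 36.6667 m/s
Block traversal time = 2145 / 36.6667 = 58.5 s
Headway = 58.5 + 19
Headway = 77.5 s

77.5


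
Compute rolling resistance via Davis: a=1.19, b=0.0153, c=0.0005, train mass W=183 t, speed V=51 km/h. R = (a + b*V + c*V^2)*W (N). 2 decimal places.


b*V = 0.0153 * 51 = 0.7803
c*V^2 = 0.0005 * 2601 = 1.3005
R_per_t = 1.19 + 0.7803 + 1.3005 = 3.2708 N/t
R_total = 3.2708 * 183 = 598.56 N

598.56


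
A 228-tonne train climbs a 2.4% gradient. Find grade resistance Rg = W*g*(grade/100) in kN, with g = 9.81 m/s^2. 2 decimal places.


Rg = W * 9.81 * grade / 100
Rg = 228 * 9.81 * 2.4 / 100
Rg = 2236.68 * 0.024
Rg = 53.68 kN

53.68


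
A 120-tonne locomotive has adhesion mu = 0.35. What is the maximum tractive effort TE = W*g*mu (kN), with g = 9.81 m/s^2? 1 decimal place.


TE_max = W * g * mu
TE_max = 120 * 9.81 * 0.35
TE_max = 1177.2 * 0.35
TE_max = 412.0 kN

412.0


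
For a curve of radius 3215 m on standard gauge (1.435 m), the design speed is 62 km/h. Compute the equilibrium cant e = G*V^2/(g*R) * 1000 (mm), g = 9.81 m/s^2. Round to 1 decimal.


Convert speed: V = 62 / 3.6 = 17.2222 m/s
Apply formula: e = 1.435 * 17.2222^2 / (9.81 * 3215)
e = 1.435 * 296.6049 / 31539.15
e = 0.013495 m = 13.5 mm

13.5


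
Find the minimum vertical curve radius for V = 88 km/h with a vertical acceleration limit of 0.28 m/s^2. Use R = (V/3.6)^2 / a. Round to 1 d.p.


Convert speed: V = 88 / 3.6 = 24.4444 m/s
V^2 = 597.5309 m^2/s^2
R_v = 597.5309 / 0.28
R_v = 2134.0 m

2134.0


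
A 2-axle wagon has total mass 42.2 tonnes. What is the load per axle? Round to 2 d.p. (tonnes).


Load per axle = total weight / number of axles
Load = 42.2 / 2
Load = 21.10 tonnes

21.10


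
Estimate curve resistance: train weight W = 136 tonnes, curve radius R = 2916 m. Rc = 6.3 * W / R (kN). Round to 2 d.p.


Rc = 6.3 * W / R
Rc = 6.3 * 136 / 2916
Rc = 856.8 / 2916
Rc = 0.29 kN

0.29


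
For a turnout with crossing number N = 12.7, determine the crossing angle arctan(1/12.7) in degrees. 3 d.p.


1/N = 1/12.7 = 0.07874
angle = arctan(0.07874) = 0.078578 rad
angle = 0.078578 * 180/pi = 4.502 degrees

4.502


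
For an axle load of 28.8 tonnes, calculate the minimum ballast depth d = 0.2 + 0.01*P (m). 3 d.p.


d = 0.2 + 0.01 * 28.8
d = 0.2 + 0.288
d = 0.488 m

0.488


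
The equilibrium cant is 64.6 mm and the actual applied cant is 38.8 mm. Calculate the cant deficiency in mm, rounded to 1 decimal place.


Cant deficiency = equilibrium cant - actual cant
CD = 64.6 - 38.8
CD = 25.8 mm

25.8


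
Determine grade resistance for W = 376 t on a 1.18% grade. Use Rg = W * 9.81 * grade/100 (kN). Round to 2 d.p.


Rg = W * 9.81 * grade / 100
Rg = 376 * 9.81 * 1.18 / 100
Rg = 3688.56 * 0.0118
Rg = 43.53 kN

43.53


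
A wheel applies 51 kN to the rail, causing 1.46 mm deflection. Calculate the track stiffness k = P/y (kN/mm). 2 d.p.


Track stiffness k = P / y
k = 51 / 1.46
k = 34.93 kN/mm

34.93


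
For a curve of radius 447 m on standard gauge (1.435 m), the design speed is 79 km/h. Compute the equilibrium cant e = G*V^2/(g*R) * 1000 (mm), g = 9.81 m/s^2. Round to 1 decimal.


Convert speed: V = 79 / 3.6 = 21.9444 m/s
Apply formula: e = 1.435 * 21.9444^2 / (9.81 * 447)
e = 1.435 * 481.5586 / 4385.07
e = 0.157589 m = 157.6 mm

157.6


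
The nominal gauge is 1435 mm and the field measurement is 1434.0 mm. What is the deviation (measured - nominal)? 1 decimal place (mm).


Deviation = measured - nominal
Deviation = 1434.0 - 1435
Deviation = -1.0 mm

-1.0


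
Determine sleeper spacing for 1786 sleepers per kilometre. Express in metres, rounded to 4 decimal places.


Spacing = 1000 m / number of sleepers
Spacing = 1000 / 1786
Spacing = 0.5599 m

0.5599


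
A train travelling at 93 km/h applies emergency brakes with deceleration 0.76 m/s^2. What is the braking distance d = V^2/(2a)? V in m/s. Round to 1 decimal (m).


Convert speed: V = 93 / 3.6 = 25.8333 m/s
V^2 = 667.3611
d = 667.3611 / (2 * 0.76)
d = 667.3611 / 1.52
d = 439.1 m

439.1


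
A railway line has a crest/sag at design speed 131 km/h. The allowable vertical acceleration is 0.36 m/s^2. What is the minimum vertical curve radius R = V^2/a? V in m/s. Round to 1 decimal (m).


Convert speed: V = 131 / 3.6 = 36.3889 m/s
V^2 = 1324.1512 m^2/s^2
R_v = 1324.1512 / 0.36
R_v = 3678.2 m

3678.2


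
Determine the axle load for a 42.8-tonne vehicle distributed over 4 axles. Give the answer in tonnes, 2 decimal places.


Load per axle = total weight / number of axles
Load = 42.8 / 4
Load = 10.70 tonnes

10.70


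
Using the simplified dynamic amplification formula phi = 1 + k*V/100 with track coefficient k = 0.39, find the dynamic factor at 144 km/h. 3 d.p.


phi = 1 + k * V / 100
phi = 1 + 0.39 * 144 / 100
phi = 1 + 0.5616
phi = 1.562

1.562


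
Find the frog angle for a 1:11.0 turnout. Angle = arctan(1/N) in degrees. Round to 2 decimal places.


1/N = 1/11.0 = 0.090909
angle = arctan(0.090909) = 0.09066 rad
angle = 0.09066 * 180/pi = 5.19 degrees

5.19


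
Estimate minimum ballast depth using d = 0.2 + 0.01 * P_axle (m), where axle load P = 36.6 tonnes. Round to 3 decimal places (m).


d = 0.2 + 0.01 * 36.6
d = 0.2 + 0.366
d = 0.566 m

0.566


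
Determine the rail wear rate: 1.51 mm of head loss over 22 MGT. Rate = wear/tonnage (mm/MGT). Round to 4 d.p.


Wear rate = total wear / cumulative tonnage
Rate = 1.51 / 22
Rate = 0.0686 mm/MGT

0.0686


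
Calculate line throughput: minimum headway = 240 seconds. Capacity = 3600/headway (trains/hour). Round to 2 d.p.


Capacity = 3600 / headway
Capacity = 3600 / 240
Capacity = 15.00 trains/hour

15.00


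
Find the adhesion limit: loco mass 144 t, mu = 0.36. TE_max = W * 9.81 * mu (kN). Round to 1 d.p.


TE_max = W * g * mu
TE_max = 144 * 9.81 * 0.36
TE_max = 1412.64 * 0.36
TE_max = 508.6 kN

508.6


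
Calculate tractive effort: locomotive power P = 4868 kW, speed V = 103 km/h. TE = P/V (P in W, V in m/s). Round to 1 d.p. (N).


Convert: P = 4868 kW = 4868000 W
V = 103 / 3.6 = 28.6111 m/s
TE = 4868000 / 28.6111
TE = 170143.7 N

170143.7


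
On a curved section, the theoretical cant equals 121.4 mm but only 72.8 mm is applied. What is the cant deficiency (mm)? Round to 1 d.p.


Cant deficiency = equilibrium cant - actual cant
CD = 121.4 - 72.8
CD = 48.6 mm

48.6


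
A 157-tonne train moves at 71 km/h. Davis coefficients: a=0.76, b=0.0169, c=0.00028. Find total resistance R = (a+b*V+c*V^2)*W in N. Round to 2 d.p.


b*V = 0.0169 * 71 = 1.1999
c*V^2 = 0.00028 * 5041 = 1.41148
R_per_t = 0.76 + 1.1999 + 1.41148 = 3.37138 N/t
R_total = 3.37138 * 157 = 529.31 N

529.31


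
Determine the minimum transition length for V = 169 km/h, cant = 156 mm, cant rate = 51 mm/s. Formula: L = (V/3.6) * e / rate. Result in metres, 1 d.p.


Convert speed: V = 169 / 3.6 = 46.9444 m/s
L = 46.9444 * 156 / 51
L = 7323.3333 / 51
L = 143.6 m

143.6


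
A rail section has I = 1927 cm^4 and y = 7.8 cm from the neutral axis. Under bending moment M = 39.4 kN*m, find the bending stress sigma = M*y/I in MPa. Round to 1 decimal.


Convert units:
M = 39.4 kN*m = 39400000 N*mm
y = 7.8 cm = 78 mm
I = 1927 cm^4 = 19270000 mm^4
sigma = 39400000 * 78 / 19270000
sigma = 159.5 MPa

159.5


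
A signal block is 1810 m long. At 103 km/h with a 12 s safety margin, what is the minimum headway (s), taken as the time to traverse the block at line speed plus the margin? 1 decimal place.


V = 103 / 3.6 = 28.6111 m/s
Block traversal time = 1810 / 28.6111 = 63.2621 s
Headway = 63.2621 + 12
Headway = 75.3 s

75.3


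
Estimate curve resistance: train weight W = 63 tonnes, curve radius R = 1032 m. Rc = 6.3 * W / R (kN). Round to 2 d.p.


Rc = 6.3 * W / R
Rc = 6.3 * 63 / 1032
Rc = 396.9 / 1032
Rc = 0.38 kN

0.38


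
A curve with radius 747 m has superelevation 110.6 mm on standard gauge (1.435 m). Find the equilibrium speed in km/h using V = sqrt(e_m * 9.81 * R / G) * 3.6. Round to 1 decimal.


Convert cant: e = 110.6 mm = 0.1106 m
V_ms = sqrt(0.1106 * 9.81 * 747 / 1.435)
V_ms = sqrt(564.79759) = 23.7655 m/s
V = 23.7655 * 3.6 = 85.6 km/h

85.6


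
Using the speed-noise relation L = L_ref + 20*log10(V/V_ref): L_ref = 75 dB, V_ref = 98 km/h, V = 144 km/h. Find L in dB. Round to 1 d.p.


V/V_ref = 144 / 98 = 1.469388
log10(1.469388) = 0.167136
20 * 0.167136 = 3.3427
L = 75 + 3.3427 = 78.3 dB

78.3


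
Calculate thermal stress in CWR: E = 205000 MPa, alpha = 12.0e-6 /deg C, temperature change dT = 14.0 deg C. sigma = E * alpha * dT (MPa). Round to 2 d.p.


sigma = E * alpha * dT
sigma = 205000 * 12.0e-6 * 14.0
sigma = 2.46 * 14.0
sigma = 34.44 MPa

34.44


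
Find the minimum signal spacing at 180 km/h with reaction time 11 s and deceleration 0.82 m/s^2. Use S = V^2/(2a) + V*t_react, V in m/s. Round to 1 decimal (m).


V = 180 / 3.6 = 50.0 m/s
Braking distance = 50.0^2 / (2*0.82) = 1524.3902 m
Sighting distance = 50.0 * 11 = 550.0 m
S = 1524.3902 + 550.0 = 2074.4 m

2074.4


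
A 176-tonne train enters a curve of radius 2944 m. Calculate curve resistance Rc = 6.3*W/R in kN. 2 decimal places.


Rc = 6.3 * W / R
Rc = 6.3 * 176 / 2944
Rc = 1108.8 / 2944
Rc = 0.38 kN

0.38


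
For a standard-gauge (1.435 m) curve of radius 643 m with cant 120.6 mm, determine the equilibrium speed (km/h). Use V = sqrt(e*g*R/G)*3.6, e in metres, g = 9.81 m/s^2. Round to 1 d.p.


Convert cant: e = 120.6 mm = 0.1206 m
V_ms = sqrt(0.1206 * 9.81 * 643 / 1.435)
V_ms = sqrt(530.121462) = 23.0244 m/s
V = 23.0244 * 3.6 = 82.9 km/h

82.9


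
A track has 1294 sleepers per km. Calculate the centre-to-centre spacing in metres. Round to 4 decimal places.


Spacing = 1000 m / number of sleepers
Spacing = 1000 / 1294
Spacing = 0.7728 m

0.7728


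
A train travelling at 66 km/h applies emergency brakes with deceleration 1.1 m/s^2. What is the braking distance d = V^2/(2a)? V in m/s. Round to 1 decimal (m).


Convert speed: V = 66 / 3.6 = 18.3333 m/s
V^2 = 336.1111
d = 336.1111 / (2 * 1.1)
d = 336.1111 / 2.2
d = 152.8 m

152.8


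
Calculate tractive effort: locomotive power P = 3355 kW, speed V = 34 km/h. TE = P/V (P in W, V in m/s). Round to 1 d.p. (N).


Convert: P = 3355 kW = 3355000 W
V = 34 / 3.6 = 9.4444 m/s
TE = 3355000 / 9.4444
TE = 355235.3 N

355235.3


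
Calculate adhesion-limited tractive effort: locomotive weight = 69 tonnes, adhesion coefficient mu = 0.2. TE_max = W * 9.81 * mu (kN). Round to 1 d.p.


TE_max = W * g * mu
TE_max = 69 * 9.81 * 0.2
TE_max = 676.89 * 0.2
TE_max = 135.4 kN

135.4


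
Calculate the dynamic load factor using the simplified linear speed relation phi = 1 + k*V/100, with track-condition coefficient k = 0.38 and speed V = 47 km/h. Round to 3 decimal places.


phi = 1 + k * V / 100
phi = 1 + 0.38 * 47 / 100
phi = 1 + 0.1786
phi = 1.179

1.179


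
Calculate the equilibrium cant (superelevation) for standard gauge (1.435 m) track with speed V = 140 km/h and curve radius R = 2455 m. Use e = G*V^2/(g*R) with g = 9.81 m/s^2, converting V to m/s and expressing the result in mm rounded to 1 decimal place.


Convert speed: V = 140 / 3.6 = 38.8889 m/s
Apply formula: e = 1.435 * 38.8889^2 / (9.81 * 2455)
e = 1.435 * 1512.3457 / 24083.55
e = 0.090112 m = 90.1 mm

90.1


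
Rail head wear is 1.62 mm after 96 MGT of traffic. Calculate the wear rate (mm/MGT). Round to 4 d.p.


Wear rate = total wear / cumulative tonnage
Rate = 1.62 / 96
Rate = 0.0169 mm/MGT

0.0169


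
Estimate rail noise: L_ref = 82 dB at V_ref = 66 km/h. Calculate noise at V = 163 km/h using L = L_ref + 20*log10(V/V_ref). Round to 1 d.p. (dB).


V/V_ref = 163 / 66 = 2.469697
log10(2.469697) = 0.392644
20 * 0.392644 = 7.8529
L = 82 + 7.8529 = 89.9 dB

89.9


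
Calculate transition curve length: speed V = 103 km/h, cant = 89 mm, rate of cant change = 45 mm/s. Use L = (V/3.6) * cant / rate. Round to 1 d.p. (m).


Convert speed: V = 103 / 3.6 = 28.6111 m/s
L = 28.6111 * 89 / 45
L = 2546.3889 / 45
L = 56.6 m

56.6


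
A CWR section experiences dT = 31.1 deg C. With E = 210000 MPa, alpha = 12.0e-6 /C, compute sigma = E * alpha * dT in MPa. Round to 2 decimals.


sigma = E * alpha * dT
sigma = 210000 * 12.0e-6 * 31.1
sigma = 2.52 * 31.1
sigma = 78.37 MPa

78.37


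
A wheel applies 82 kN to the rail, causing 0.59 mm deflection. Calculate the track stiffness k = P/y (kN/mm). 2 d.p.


Track stiffness k = P / y
k = 82 / 0.59
k = 138.98 kN/mm

138.98


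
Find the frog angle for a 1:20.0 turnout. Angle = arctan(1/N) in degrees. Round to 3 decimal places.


1/N = 1/20.0 = 0.05
angle = arctan(0.05) = 0.049958 rad
angle = 0.049958 * 180/pi = 2.862 degrees

2.862


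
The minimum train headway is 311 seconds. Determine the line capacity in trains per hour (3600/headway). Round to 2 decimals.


Capacity = 3600 / headway
Capacity = 3600 / 311
Capacity = 11.58 trains/hour

11.58


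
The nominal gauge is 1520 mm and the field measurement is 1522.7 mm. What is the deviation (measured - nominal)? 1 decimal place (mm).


Deviation = measured - nominal
Deviation = 1522.7 - 1520
Deviation = 2.7 mm

2.7


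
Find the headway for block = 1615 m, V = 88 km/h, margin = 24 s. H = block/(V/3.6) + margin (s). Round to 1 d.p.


V = 88 / 3.6 = 24.4444 m/s
Block traversal time = 1615 / 24.4444 = 66.0682 s
Headway = 66.0682 + 24
Headway = 90.1 s

90.1


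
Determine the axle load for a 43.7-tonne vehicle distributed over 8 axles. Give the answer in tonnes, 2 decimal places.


Load per axle = total weight / number of axles
Load = 43.7 / 8
Load = 5.46 tonnes

5.46


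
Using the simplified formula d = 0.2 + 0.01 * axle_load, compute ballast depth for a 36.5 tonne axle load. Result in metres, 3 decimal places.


d = 0.2 + 0.01 * 36.5
d = 0.2 + 0.365
d = 0.565 m

0.565


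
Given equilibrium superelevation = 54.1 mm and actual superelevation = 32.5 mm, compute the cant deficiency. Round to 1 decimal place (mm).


Cant deficiency = equilibrium cant - actual cant
CD = 54.1 - 32.5
CD = 21.6 mm

21.6


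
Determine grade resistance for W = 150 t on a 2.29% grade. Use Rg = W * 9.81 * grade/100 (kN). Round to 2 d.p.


Rg = W * 9.81 * grade / 100
Rg = 150 * 9.81 * 2.29 / 100
Rg = 1471.5 * 0.0229
Rg = 33.70 kN

33.70


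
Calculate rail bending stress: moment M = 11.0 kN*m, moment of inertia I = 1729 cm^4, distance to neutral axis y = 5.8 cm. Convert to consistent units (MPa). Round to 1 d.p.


Convert units:
M = 11.0 kN*m = 11000000 N*mm
y = 5.8 cm = 58 mm
I = 1729 cm^4 = 17290000 mm^4
sigma = 11000000 * 58 / 17290000
sigma = 36.9 MPa

36.9


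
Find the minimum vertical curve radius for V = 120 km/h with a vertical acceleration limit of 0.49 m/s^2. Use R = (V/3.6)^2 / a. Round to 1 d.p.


Convert speed: V = 120 / 3.6 = 33.3333 m/s
V^2 = 1111.1111 m^2/s^2
R_v = 1111.1111 / 0.49
R_v = 2267.6 m

2267.6


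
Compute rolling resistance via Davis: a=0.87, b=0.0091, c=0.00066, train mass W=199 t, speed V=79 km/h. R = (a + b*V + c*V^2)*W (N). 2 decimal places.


b*V = 0.0091 * 79 = 0.7189
c*V^2 = 0.00066 * 6241 = 4.11906
R_per_t = 0.87 + 0.7189 + 4.11906 = 5.70796 N/t
R_total = 5.70796 * 199 = 1135.88 N

1135.88


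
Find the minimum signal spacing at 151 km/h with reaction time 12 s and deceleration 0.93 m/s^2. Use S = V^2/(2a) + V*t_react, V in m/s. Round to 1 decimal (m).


V = 151 / 3.6 = 41.9444 m/s
Braking distance = 41.9444^2 / (2*0.93) = 945.8798 m
Sighting distance = 41.9444 * 12 = 503.3333 m
S = 945.8798 + 503.3333 = 1449.2 m

1449.2


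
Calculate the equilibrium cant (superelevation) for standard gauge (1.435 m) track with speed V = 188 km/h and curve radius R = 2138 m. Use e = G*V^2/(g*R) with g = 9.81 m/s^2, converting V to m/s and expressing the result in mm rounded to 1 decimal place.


Convert speed: V = 188 / 3.6 = 52.2222 m/s
Apply formula: e = 1.435 * 52.2222^2 / (9.81 * 2138)
e = 1.435 * 2727.1605 / 20973.78
e = 0.186589 m = 186.6 mm

186.6


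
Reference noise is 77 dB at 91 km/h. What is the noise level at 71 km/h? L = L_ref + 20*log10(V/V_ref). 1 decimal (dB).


V/V_ref = 71 / 91 = 0.78022
log10(0.78022) = -0.107783
20 * -0.107783 = -2.1557
L = 77 + -2.1557 = 74.8 dB

74.8


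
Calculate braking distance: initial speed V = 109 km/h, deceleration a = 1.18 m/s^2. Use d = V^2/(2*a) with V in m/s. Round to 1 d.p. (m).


Convert speed: V = 109 / 3.6 = 30.2778 m/s
V^2 = 916.7438
d = 916.7438 / (2 * 1.18)
d = 916.7438 / 2.36
d = 388.5 m

388.5


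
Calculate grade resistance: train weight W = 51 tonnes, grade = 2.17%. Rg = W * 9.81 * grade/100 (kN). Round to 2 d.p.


Rg = W * 9.81 * grade / 100
Rg = 51 * 9.81 * 2.17 / 100
Rg = 500.31 * 0.0217
Rg = 10.86 kN

10.86


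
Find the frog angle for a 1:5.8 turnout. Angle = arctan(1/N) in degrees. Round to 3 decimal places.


1/N = 1/5.8 = 0.172414
angle = arctan(0.172414) = 0.170735 rad
angle = 0.170735 * 180/pi = 9.782 degrees

9.782


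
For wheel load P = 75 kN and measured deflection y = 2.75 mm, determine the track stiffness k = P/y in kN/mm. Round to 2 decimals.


Track stiffness k = P / y
k = 75 / 2.75
k = 27.27 kN/mm

27.27


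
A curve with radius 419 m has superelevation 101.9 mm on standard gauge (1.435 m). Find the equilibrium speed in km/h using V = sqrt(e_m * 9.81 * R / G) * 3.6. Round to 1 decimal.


Convert cant: e = 101.9 mm = 0.1019 m
V_ms = sqrt(0.1019 * 9.81 * 419 / 1.435)
V_ms = sqrt(291.880656) = 17.0845 m/s
V = 17.0845 * 3.6 = 61.5 km/h

61.5


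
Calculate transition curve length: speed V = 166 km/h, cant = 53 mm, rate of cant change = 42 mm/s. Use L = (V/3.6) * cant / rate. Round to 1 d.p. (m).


Convert speed: V = 166 / 3.6 = 46.1111 m/s
L = 46.1111 * 53 / 42
L = 2443.8889 / 42
L = 58.2 m

58.2


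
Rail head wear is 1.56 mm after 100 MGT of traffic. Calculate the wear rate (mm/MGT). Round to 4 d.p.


Wear rate = total wear / cumulative tonnage
Rate = 1.56 / 100
Rate = 0.0156 mm/MGT

0.0156


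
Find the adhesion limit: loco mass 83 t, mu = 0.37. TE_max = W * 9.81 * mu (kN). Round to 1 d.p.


TE_max = W * g * mu
TE_max = 83 * 9.81 * 0.37
TE_max = 814.23 * 0.37
TE_max = 301.3 kN

301.3


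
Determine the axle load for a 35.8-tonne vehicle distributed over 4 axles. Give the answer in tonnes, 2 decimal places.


Load per axle = total weight / number of axles
Load = 35.8 / 4
Load = 8.95 tonnes

8.95


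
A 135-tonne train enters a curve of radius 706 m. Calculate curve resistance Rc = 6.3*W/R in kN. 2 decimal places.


Rc = 6.3 * W / R
Rc = 6.3 * 135 / 706
Rc = 850.5 / 706
Rc = 1.20 kN

1.20


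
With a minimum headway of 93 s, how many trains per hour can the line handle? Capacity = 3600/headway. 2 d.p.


Capacity = 3600 / headway
Capacity = 3600 / 93
Capacity = 38.71 trains/hour

38.71


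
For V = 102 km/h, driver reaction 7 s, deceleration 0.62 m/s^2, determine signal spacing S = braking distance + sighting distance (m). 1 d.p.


V = 102 / 3.6 = 28.3333 m/s
Braking distance = 28.3333^2 / (2*0.62) = 647.4014 m
Sighting distance = 28.3333 * 7 = 198.3333 m
S = 647.4014 + 198.3333 = 845.7 m

845.7


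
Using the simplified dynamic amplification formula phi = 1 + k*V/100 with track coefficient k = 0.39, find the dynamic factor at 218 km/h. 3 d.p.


phi = 1 + k * V / 100
phi = 1 + 0.39 * 218 / 100
phi = 1 + 0.8502
phi = 1.850

1.850


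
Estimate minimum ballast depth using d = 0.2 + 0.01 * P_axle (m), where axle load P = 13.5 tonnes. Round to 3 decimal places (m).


d = 0.2 + 0.01 * 13.5
d = 0.2 + 0.135
d = 0.335 m

0.335


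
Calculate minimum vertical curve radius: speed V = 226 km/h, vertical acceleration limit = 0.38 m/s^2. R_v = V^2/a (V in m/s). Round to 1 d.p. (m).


Convert speed: V = 226 / 3.6 = 62.7778 m/s
V^2 = 3941.0494 m^2/s^2
R_v = 3941.0494 / 0.38
R_v = 10371.2 m

10371.2


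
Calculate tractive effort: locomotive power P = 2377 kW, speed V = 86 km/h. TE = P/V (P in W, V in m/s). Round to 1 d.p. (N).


Convert: P = 2377 kW = 2377000 W
V = 86 / 3.6 = 23.8889 m/s
TE = 2377000 / 23.8889
TE = 99502.3 N

99502.3


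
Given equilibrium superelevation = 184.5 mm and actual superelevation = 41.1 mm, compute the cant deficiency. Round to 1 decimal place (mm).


Cant deficiency = equilibrium cant - actual cant
CD = 184.5 - 41.1
CD = 143.4 mm

143.4


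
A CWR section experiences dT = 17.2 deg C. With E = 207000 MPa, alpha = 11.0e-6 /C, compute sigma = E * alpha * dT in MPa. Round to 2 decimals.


sigma = E * alpha * dT
sigma = 207000 * 11.0e-6 * 17.2
sigma = 2.277 * 17.2
sigma = 39.16 MPa

39.16


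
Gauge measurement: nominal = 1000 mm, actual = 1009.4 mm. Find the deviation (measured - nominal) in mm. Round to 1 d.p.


Deviation = measured - nominal
Deviation = 1009.4 - 1000
Deviation = 9.4 mm

9.4


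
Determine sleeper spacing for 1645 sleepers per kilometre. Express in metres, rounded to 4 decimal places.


Spacing = 1000 m / number of sleepers
Spacing = 1000 / 1645
Spacing = 0.6079 m

0.6079


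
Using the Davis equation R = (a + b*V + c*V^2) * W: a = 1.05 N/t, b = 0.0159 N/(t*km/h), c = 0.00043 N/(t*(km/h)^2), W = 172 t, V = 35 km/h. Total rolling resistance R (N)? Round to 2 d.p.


b*V = 0.0159 * 35 = 0.5565
c*V^2 = 0.00043 * 1225 = 0.52675
R_per_t = 1.05 + 0.5565 + 0.52675 = 2.13325 N/t
R_total = 2.13325 * 172 = 366.92 N

366.92


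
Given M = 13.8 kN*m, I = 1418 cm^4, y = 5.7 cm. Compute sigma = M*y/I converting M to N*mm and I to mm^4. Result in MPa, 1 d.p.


Convert units:
M = 13.8 kN*m = 13800000 N*mm
y = 5.7 cm = 57 mm
I = 1418 cm^4 = 14180000 mm^4
sigma = 13800000 * 57 / 14180000
sigma = 55.5 MPa

55.5


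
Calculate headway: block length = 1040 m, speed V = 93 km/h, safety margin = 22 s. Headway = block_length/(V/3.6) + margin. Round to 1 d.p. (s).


V = 93 / 3.6 = 25.8333 m/s
Block traversal time = 1040 / 25.8333 = 40.2581 s
Headway = 40.2581 + 22
Headway = 62.3 s

62.3


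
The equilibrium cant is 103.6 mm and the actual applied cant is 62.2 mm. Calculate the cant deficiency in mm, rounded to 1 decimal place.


Cant deficiency = equilibrium cant - actual cant
CD = 103.6 - 62.2
CD = 41.4 mm

41.4


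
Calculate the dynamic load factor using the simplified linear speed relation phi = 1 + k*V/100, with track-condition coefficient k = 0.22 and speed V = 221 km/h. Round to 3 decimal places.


phi = 1 + k * V / 100
phi = 1 + 0.22 * 221 / 100
phi = 1 + 0.4862
phi = 1.486

1.486


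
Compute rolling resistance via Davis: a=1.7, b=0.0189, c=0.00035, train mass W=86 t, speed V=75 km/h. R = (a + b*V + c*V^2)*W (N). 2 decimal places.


b*V = 0.0189 * 75 = 1.4175
c*V^2 = 0.00035 * 5625 = 1.96875
R_per_t = 1.7 + 1.4175 + 1.96875 = 5.08625 N/t
R_total = 5.08625 * 86 = 437.42 N

437.42


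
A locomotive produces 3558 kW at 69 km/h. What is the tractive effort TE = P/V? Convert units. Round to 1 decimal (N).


Convert: P = 3558 kW = 3558000 W
V = 69 / 3.6 = 19.1667 m/s
TE = 3558000 / 19.1667
TE = 185634.8 N

185634.8


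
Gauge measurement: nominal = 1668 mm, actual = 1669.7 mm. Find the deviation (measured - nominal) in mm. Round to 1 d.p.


Deviation = measured - nominal
Deviation = 1669.7 - 1668
Deviation = 1.7 mm

1.7


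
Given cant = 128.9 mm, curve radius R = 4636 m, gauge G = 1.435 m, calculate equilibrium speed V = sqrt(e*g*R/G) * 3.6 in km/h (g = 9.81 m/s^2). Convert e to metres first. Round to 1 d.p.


Convert cant: e = 128.9 mm = 0.1289 m
V_ms = sqrt(0.1289 * 9.81 * 4636 / 1.435)
V_ms = sqrt(4085.201201) = 63.9156 m/s
V = 63.9156 * 3.6 = 230.1 km/h

230.1


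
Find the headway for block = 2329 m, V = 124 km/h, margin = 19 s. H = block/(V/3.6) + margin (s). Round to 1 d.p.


V = 124 / 3.6 = 34.4444 m/s
Block traversal time = 2329 / 34.4444 = 67.6161 s
Headway = 67.6161 + 19
Headway = 86.6 s

86.6


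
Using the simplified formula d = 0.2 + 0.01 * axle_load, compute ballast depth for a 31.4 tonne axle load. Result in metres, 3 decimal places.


d = 0.2 + 0.01 * 31.4
d = 0.2 + 0.314
d = 0.514 m

0.514


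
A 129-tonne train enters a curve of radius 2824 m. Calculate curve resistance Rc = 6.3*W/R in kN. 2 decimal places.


Rc = 6.3 * W / R
Rc = 6.3 * 129 / 2824
Rc = 812.7 / 2824
Rc = 0.29 kN

0.29


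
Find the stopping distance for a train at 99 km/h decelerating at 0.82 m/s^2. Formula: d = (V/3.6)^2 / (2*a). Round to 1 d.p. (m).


Convert speed: V = 99 / 3.6 = 27.5 m/s
V^2 = 756.25
d = 756.25 / (2 * 0.82)
d = 756.25 / 1.64
d = 461.1 m

461.1


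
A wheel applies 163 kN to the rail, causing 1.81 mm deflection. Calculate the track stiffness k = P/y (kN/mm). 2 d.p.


Track stiffness k = P / y
k = 163 / 1.81
k = 90.06 kN/mm

90.06


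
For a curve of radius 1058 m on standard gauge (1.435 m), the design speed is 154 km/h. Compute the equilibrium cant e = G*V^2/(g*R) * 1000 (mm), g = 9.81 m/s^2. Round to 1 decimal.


Convert speed: V = 154 / 3.6 = 42.7778 m/s
Apply formula: e = 1.435 * 42.7778^2 / (9.81 * 1058)
e = 1.435 * 1829.9383 / 10378.98
e = 0.253008 m = 253.0 mm

253.0


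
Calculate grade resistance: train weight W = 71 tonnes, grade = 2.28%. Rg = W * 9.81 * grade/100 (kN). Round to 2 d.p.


Rg = W * 9.81 * grade / 100
Rg = 71 * 9.81 * 2.28 / 100
Rg = 696.51 * 0.0228
Rg = 15.88 kN

15.88


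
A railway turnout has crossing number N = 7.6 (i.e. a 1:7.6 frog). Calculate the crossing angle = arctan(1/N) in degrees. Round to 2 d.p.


1/N = 1/7.6 = 0.131579
angle = arctan(0.131579) = 0.130827 rad
angle = 0.130827 * 180/pi = 7.50 degrees

7.50


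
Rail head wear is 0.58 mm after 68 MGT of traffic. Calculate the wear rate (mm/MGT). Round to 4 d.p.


Wear rate = total wear / cumulative tonnage
Rate = 0.58 / 68
Rate = 0.0085 mm/MGT

0.0085


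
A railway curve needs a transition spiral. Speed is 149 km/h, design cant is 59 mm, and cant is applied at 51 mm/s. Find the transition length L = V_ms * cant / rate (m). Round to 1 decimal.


Convert speed: V = 149 / 3.6 = 41.3889 m/s
L = 41.3889 * 59 / 51
L = 2441.9444 / 51
L = 47.9 m

47.9


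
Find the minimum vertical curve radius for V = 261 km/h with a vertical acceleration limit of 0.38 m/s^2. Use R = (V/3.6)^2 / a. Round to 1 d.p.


Convert speed: V = 261 / 3.6 = 72.5 m/s
V^2 = 5256.25 m^2/s^2
R_v = 5256.25 / 0.38
R_v = 13832.2 m

13832.2


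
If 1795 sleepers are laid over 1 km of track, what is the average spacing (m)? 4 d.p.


Spacing = 1000 m / number of sleepers
Spacing = 1000 / 1795
Spacing = 0.5571 m

0.5571


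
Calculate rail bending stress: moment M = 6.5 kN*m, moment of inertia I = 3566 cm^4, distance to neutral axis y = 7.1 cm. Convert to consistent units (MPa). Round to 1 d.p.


Convert units:
M = 6.5 kN*m = 6500000 N*mm
y = 7.1 cm = 71 mm
I = 3566 cm^4 = 35660000 mm^4
sigma = 6500000 * 71 / 35660000
sigma = 12.9 MPa

12.9


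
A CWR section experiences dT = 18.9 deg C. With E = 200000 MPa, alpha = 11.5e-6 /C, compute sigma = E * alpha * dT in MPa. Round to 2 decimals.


sigma = E * alpha * dT
sigma = 200000 * 11.5e-6 * 18.9
sigma = 2.3 * 18.9
sigma = 43.47 MPa

43.47


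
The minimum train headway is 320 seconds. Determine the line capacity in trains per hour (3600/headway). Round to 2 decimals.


Capacity = 3600 / headway
Capacity = 3600 / 320
Capacity = 11.25 trains/hour

11.25


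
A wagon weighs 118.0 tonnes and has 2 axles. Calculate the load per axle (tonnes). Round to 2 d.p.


Load per axle = total weight / number of axles
Load = 118.0 / 2
Load = 59.00 tonnes

59.00


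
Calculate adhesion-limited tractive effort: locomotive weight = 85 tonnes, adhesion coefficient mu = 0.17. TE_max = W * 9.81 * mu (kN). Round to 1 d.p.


TE_max = W * g * mu
TE_max = 85 * 9.81 * 0.17
TE_max = 833.85 * 0.17
TE_max = 141.8 kN

141.8


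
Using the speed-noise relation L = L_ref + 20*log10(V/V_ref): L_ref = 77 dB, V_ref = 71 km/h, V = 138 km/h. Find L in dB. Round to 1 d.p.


V/V_ref = 138 / 71 = 1.943662
log10(1.943662) = 0.288621
20 * 0.288621 = 5.7724
L = 77 + 5.7724 = 82.8 dB

82.8


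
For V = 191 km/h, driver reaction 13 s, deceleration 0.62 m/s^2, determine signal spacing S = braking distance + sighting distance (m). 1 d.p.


V = 191 / 3.6 = 53.0556 m/s
Braking distance = 53.0556^2 / (2*0.62) = 2270.0742 m
Sighting distance = 53.0556 * 13 = 689.7222 m
S = 2270.0742 + 689.7222 = 2959.8 m

2959.8


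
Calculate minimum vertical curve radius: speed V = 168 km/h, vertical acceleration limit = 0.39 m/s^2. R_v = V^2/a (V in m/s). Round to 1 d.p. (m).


Convert speed: V = 168 / 3.6 = 46.6667 m/s
V^2 = 2177.7778 m^2/s^2
R_v = 2177.7778 / 0.39
R_v = 5584.0 m

5584.0


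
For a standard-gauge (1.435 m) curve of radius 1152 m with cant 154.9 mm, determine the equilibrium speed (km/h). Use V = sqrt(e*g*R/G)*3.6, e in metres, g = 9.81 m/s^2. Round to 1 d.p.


Convert cant: e = 154.9 mm = 0.1549 m
V_ms = sqrt(0.1549 * 9.81 * 1152 / 1.435)
V_ms = sqrt(1219.890932) = 34.9269 m/s
V = 34.9269 * 3.6 = 125.7 km/h

125.7


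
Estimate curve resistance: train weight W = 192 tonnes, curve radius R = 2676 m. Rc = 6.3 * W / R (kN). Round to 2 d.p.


Rc = 6.3 * W / R
Rc = 6.3 * 192 / 2676
Rc = 1209.6 / 2676
Rc = 0.45 kN

0.45


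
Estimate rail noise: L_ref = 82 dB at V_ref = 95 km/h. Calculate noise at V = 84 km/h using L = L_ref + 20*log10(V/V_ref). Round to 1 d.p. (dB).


V/V_ref = 84 / 95 = 0.884211
log10(0.884211) = -0.053444
20 * -0.053444 = -1.0689
L = 82 + -1.0689 = 80.9 dB

80.9


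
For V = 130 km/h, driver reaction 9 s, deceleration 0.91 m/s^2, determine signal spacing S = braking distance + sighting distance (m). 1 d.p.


V = 130 / 3.6 = 36.1111 m/s
Braking distance = 36.1111^2 / (2*0.91) = 716.4903 m
Sighting distance = 36.1111 * 9 = 325.0 m
S = 716.4903 + 325.0 = 1041.5 m

1041.5


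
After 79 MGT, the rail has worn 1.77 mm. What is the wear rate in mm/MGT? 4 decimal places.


Wear rate = total wear / cumulative tonnage
Rate = 1.77 / 79
Rate = 0.0224 mm/MGT

0.0224


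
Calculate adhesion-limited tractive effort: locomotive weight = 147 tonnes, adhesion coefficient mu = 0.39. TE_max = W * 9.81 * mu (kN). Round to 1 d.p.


TE_max = W * g * mu
TE_max = 147 * 9.81 * 0.39
TE_max = 1442.07 * 0.39
TE_max = 562.4 kN

562.4


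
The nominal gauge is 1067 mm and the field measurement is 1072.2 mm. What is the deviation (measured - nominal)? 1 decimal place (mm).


Deviation = measured - nominal
Deviation = 1072.2 - 1067
Deviation = 5.2 mm

5.2


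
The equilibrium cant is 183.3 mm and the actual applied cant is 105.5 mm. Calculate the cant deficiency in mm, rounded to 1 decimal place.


Cant deficiency = equilibrium cant - actual cant
CD = 183.3 - 105.5
CD = 77.8 mm

77.8


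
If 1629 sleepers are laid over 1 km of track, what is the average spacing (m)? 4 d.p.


Spacing = 1000 m / number of sleepers
Spacing = 1000 / 1629
Spacing = 0.6139 m

0.6139


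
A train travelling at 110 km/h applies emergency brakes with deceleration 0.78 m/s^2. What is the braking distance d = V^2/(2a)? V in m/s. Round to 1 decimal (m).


Convert speed: V = 110 / 3.6 = 30.5556 m/s
V^2 = 933.642
d = 933.642 / (2 * 0.78)
d = 933.642 / 1.56
d = 598.5 m

598.5


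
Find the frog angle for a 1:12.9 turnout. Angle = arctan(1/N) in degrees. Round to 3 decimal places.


1/N = 1/12.9 = 0.077519
angle = arctan(0.077519) = 0.077365 rad
angle = 0.077365 * 180/pi = 4.433 degrees

4.433
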